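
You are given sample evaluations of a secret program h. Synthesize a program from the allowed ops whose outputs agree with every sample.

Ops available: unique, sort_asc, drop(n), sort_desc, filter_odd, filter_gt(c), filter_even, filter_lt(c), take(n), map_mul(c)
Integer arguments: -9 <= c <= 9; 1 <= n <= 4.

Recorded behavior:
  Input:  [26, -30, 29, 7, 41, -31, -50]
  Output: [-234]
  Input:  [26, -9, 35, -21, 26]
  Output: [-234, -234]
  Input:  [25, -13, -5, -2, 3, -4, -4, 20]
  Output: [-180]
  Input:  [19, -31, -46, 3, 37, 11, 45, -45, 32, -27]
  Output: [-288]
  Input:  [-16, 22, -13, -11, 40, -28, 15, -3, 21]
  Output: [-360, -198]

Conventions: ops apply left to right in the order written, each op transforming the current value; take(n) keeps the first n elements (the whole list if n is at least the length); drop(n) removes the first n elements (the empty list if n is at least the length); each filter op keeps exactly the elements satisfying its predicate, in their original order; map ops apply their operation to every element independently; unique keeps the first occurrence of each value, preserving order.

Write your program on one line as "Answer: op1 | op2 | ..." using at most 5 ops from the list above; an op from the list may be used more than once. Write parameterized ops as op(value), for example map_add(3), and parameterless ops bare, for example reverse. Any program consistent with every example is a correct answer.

filter_even | map_mul(-9) | filter_lt(-2) | sort_asc

Check, running the answer program on each example:
  [26, -30, 29, 7, 41, -31, -50] -> [26, -30, -50] -> [-234, 270, 450] -> [-234] -> [-234]
  [26, -9, 35, -21, 26] -> [26, 26] -> [-234, -234] -> [-234, -234] -> [-234, -234]
  [25, -13, -5, -2, 3, -4, -4, 20] -> [-2, -4, -4, 20] -> [18, 36, 36, -180] -> [-180] -> [-180]
  [19, -31, -46, 3, 37, 11, 45, -45, 32, -27] -> [-46, 32] -> [414, -288] -> [-288] -> [-288]
  [-16, 22, -13, -11, 40, -28, 15, -3, 21] -> [-16, 22, 40, -28] -> [144, -198, -360, 252] -> [-198, -360] -> [-360, -198]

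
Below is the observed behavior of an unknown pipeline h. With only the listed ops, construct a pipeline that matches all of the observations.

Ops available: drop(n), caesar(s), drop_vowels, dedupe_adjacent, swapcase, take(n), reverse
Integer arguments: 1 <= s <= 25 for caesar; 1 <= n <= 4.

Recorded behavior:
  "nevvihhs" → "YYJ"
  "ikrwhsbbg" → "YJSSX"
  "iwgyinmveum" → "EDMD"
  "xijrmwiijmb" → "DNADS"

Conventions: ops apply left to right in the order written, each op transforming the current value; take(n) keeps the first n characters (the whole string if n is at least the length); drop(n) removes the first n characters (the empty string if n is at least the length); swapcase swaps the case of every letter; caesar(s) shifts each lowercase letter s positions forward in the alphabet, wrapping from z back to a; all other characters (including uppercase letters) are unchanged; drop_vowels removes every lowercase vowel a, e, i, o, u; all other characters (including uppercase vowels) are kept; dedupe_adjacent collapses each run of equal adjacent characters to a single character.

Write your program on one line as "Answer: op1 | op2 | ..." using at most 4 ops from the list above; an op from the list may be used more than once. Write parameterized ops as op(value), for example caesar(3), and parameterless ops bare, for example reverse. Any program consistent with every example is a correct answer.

drop_vowels | caesar(17) | drop(3) | swapcase

Check, running the answer program on each example:
  "nevvihhs" -> "nvvhhs" -> "emmyyj" -> "yyj" -> "YYJ"
  "ikrwhsbbg" -> "krwhsbbg" -> "binyjssx" -> "yjssx" -> "YJSSX"
  "iwgyinmveum" -> "wgynmvm" -> "nxpedmd" -> "edmd" -> "EDMD"
  "xijrmwiijmb" -> "xjrmwjmb" -> "oaidnads" -> "dnads" -> "DNADS"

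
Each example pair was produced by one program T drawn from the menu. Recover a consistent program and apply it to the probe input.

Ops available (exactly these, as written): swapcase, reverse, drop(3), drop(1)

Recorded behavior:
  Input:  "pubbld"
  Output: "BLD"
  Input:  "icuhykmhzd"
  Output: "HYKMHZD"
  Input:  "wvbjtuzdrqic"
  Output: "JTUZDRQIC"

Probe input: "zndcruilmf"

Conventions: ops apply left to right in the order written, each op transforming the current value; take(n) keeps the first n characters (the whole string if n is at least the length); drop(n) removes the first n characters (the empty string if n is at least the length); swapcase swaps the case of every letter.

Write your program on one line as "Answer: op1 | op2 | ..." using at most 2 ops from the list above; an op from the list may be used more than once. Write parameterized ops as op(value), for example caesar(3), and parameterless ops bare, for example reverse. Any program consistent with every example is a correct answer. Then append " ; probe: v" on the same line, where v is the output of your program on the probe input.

swapcase | drop(3) ; probe: "CRUILMF"

Check, running the answer program on each example:
  "pubbld" -> "PUBBLD" -> "BLD"
  "icuhykmhzd" -> "ICUHYKMHZD" -> "HYKMHZD"
  "wvbjtuzdrqic" -> "WVBJTUZDRQIC" -> "JTUZDRQIC"
  probe: "zndcruilmf" -> "ZNDCRUILMF" -> "CRUILMF"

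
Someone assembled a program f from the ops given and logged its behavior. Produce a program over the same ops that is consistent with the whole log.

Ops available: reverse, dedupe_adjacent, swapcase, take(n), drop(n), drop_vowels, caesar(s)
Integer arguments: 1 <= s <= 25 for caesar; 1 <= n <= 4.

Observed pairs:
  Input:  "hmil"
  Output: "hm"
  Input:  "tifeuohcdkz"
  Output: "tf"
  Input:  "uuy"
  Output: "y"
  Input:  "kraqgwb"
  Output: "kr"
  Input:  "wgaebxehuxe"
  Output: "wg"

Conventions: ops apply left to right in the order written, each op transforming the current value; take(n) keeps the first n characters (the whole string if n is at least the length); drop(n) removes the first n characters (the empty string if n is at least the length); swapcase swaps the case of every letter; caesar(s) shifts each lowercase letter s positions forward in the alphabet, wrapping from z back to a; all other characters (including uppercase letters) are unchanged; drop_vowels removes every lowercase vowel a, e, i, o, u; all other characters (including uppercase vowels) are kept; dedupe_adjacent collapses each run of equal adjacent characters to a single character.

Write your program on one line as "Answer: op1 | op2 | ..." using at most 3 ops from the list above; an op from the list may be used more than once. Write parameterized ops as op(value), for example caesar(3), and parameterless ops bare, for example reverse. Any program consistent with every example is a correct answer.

dedupe_adjacent | take(3) | drop_vowels

Check, running the answer program on each example:
  "hmil" -> "hmil" -> "hmi" -> "hm"
  "tifeuohcdkz" -> "tifeuohcdkz" -> "tif" -> "tf"
  "uuy" -> "uy" -> "uy" -> "y"
  "kraqgwb" -> "kraqgwb" -> "kra" -> "kr"
  "wgaebxehuxe" -> "wgaebxehuxe" -> "wga" -> "wg"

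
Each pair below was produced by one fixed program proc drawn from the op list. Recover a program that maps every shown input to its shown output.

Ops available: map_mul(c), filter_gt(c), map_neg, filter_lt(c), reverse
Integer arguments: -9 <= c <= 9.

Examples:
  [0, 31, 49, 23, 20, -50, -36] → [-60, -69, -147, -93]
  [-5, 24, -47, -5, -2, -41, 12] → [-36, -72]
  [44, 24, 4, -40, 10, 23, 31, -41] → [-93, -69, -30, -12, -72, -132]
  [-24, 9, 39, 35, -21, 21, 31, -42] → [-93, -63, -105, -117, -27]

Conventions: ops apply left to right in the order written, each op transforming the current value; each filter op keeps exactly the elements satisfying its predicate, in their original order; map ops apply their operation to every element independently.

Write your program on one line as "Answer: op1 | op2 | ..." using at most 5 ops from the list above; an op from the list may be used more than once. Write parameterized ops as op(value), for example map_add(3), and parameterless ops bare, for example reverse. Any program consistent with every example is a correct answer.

reverse | map_mul(3) | map_neg | filter_lt(-9)

Check, running the answer program on each example:
  [0, 31, 49, 23, 20, -50, -36] -> [-36, -50, 20, 23, 49, 31, 0] -> [-108, -150, 60, 69, 147, 93, 0] -> [108, 150, -60, -69, -147, -93, 0] -> [-60, -69, -147, -93]
  [-5, 24, -47, -5, -2, -41, 12] -> [12, -41, -2, -5, -47, 24, -5] -> [36, -123, -6, -15, -141, 72, -15] -> [-36, 123, 6, 15, 141, -72, 15] -> [-36, -72]
  [44, 24, 4, -40, 10, 23, 31, -41] -> [-41, 31, 23, 10, -40, 4, 24, 44] -> [-123, 93, 69, 30, -120, 12, 72, 132] -> [123, -93, -69, -30, 120, -12, -72, -132] -> [-93, -69, -30, -12, -72, -132]
  [-24, 9, 39, 35, -21, 21, 31, -42] -> [-42, 31, 21, -21, 35, 39, 9, -24] -> [-126, 93, 63, -63, 105, 117, 27, -72] -> [126, -93, -63, 63, -105, -117, -27, 72] -> [-93, -63, -105, -117, -27]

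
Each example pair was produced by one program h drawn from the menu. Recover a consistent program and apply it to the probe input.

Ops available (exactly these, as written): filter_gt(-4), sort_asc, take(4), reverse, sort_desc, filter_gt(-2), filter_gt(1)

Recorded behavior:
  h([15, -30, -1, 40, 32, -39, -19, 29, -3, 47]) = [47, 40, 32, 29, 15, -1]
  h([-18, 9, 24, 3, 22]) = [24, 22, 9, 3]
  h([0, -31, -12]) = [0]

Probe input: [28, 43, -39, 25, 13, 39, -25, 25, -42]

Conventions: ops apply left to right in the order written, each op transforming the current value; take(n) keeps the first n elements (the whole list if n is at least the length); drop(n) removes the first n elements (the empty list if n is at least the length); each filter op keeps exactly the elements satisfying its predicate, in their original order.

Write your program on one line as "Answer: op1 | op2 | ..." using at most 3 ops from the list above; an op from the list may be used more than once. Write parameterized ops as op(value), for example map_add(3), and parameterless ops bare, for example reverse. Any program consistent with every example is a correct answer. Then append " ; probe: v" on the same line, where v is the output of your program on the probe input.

sort_asc | filter_gt(-2) | sort_desc ; probe: [43, 39, 28, 25, 25, 13]

Check, running the answer program on each example:
  [15, -30, -1, 40, 32, -39, -19, 29, -3, 47] -> [-39, -30, -19, -3, -1, 15, 29, 32, 40, 47] -> [-1, 15, 29, 32, 40, 47] -> [47, 40, 32, 29, 15, -1]
  [-18, 9, 24, 3, 22] -> [-18, 3, 9, 22, 24] -> [3, 9, 22, 24] -> [24, 22, 9, 3]
  [0, -31, -12] -> [-31, -12, 0] -> [0] -> [0]
  probe: [28, 43, -39, 25, 13, 39, -25, 25, -42] -> [-42, -39, -25, 13, 25, 25, 28, 39, 43] -> [13, 25, 25, 28, 39, 43] -> [43, 39, 28, 25, 25, 13]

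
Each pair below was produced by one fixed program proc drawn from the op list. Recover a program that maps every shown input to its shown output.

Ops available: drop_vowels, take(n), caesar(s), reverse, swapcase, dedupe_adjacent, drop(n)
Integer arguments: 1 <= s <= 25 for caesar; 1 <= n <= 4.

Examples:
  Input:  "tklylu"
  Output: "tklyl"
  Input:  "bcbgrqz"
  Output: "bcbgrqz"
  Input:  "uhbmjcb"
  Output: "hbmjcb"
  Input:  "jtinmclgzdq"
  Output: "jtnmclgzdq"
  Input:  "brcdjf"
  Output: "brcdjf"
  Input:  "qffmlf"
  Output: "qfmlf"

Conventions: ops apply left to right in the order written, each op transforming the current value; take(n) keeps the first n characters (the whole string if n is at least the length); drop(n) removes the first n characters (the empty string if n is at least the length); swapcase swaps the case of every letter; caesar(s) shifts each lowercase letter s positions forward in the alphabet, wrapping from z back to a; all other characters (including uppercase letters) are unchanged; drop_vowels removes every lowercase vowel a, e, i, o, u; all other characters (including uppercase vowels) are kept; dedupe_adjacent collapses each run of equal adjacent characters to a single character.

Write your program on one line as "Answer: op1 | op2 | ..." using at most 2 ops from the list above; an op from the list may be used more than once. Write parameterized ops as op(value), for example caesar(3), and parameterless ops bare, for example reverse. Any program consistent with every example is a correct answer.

dedupe_adjacent | drop_vowels

Check, running the answer program on each example:
  "tklylu" -> "tklylu" -> "tklyl"
  "bcbgrqz" -> "bcbgrqz" -> "bcbgrqz"
  "uhbmjcb" -> "uhbmjcb" -> "hbmjcb"
  "jtinmclgzdq" -> "jtinmclgzdq" -> "jtnmclgzdq"
  "brcdjf" -> "brcdjf" -> "brcdjf"
  "qffmlf" -> "qfmlf" -> "qfmlf"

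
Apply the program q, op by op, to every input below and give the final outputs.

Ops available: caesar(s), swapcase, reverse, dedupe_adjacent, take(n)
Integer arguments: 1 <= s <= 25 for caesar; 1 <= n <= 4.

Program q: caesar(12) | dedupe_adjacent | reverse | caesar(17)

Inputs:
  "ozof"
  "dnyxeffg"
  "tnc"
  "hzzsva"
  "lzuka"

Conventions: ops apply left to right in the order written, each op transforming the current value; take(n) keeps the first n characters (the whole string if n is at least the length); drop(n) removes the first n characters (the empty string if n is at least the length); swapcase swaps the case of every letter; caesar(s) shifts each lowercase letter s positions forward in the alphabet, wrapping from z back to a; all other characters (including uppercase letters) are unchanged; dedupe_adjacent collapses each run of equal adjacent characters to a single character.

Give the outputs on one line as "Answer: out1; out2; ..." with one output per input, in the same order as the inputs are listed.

Execution, op by op:
  "ozof" -> "alar" -> "alar" -> "rala" -> "ircr"
  "dnyxeffg" -> "pzkjqrrs" -> "pzkjqrs" -> "srqjkzp" -> "jihabqg"
  "tnc" -> "fzo" -> "fzo" -> "ozf" -> "fqw"
  "hzzsva" -> "tllehm" -> "tlehm" -> "mhelt" -> "dyvck"
  "lzuka" -> "xlgwm" -> "xlgwm" -> "mwglx" -> "dnxco"

"ircr"; "jihabqg"; "fqw"; "dyvck"; "dnxco"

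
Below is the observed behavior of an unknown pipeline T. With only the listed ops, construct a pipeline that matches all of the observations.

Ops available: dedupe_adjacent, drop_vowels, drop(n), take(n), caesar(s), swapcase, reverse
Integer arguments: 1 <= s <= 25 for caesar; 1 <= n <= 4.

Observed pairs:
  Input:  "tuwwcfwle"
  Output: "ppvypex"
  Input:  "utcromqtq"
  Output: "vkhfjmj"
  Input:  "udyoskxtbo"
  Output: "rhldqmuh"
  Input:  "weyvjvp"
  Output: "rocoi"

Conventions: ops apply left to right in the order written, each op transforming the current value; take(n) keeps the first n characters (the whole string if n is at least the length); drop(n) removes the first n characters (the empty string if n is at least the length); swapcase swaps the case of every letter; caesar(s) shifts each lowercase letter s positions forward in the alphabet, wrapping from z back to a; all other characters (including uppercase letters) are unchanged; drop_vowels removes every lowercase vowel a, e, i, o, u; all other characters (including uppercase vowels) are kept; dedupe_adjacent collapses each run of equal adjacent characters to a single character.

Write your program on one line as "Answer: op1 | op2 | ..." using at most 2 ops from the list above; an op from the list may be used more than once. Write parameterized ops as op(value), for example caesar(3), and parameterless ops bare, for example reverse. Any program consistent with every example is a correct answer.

drop(2) | caesar(19)

Check, running the answer program on each example:
  "tuwwcfwle" -> "wwcfwle" -> "ppvypex"
  "utcromqtq" -> "cromqtq" -> "vkhfjmj"
  "udyoskxtbo" -> "yoskxtbo" -> "rhldqmuh"
  "weyvjvp" -> "yvjvp" -> "rocoi"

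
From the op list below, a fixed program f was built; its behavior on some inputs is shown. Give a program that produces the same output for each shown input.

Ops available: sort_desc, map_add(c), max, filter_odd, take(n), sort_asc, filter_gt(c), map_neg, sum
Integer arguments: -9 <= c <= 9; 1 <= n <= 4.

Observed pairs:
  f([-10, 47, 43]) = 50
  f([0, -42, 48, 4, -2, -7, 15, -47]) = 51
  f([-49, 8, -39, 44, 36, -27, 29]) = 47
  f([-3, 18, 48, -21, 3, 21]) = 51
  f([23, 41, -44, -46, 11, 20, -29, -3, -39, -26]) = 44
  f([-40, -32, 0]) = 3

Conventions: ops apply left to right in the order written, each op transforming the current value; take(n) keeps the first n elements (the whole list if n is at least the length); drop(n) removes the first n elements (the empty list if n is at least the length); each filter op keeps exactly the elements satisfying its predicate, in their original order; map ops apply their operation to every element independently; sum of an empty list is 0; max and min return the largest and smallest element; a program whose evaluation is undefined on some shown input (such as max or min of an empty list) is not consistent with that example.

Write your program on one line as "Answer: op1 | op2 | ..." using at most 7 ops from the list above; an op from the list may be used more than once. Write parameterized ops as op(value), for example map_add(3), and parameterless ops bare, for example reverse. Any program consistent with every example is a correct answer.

sort_desc | map_neg | take(4) | map_add(-3) | map_neg | max

Check, running the answer program on each example:
  [-10, 47, 43] -> [47, 43, -10] -> [-47, -43, 10] -> [-47, -43, 10] -> [-50, -46, 7] -> [50, 46, -7] -> 50
  [0, -42, 48, 4, -2, -7, 15, -47] -> [48, 15, 4, 0, -2, -7, -42, -47] -> [-48, -15, -4, 0, 2, 7, 42, 47] -> [-48, -15, -4, 0] -> [-51, -18, -7, -3] -> [51, 18, 7, 3] -> 51
  [-49, 8, -39, 44, 36, -27, 29] -> [44, 36, 29, 8, -27, -39, -49] -> [-44, -36, -29, -8, 27, 39, 49] -> [-44, -36, -29, -8] -> [-47, -39, -32, -11] -> [47, 39, 32, 11] -> 47
  [-3, 18, 48, -21, 3, 21] -> [48, 21, 18, 3, -3, -21] -> [-48, -21, -18, -3, 3, 21] -> [-48, -21, -18, -3] -> [-51, -24, -21, -6] -> [51, 24, 21, 6] -> 51
  [23, 41, -44, -46, 11, 20, -29, -3, -39, -26] -> [41, 23, 20, 11, -3, -26, -29, -39, -44, -46] -> [-41, -23, -20, -11, 3, 26, 29, 39, 44, 46] -> [-41, -23, -20, -11] -> [-44, -26, -23, -14] -> [44, 26, 23, 14] -> 44
  [-40, -32, 0] -> [0, -32, -40] -> [0, 32, 40] -> [0, 32, 40] -> [-3, 29, 37] -> [3, -29, -37] -> 3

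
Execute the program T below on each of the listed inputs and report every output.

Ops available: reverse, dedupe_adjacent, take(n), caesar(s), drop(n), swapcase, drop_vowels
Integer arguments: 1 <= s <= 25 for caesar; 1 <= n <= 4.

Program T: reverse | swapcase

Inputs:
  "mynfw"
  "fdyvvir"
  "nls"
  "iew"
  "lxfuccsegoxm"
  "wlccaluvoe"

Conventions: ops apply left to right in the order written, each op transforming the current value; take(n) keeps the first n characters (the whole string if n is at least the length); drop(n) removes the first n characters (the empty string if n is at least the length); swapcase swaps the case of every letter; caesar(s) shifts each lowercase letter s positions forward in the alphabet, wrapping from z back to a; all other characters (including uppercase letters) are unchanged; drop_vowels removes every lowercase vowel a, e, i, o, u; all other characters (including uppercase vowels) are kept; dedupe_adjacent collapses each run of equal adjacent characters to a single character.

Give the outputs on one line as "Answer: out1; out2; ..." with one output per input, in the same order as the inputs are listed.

Execution, op by op:
  "mynfw" -> "wfnym" -> "WFNYM"
  "fdyvvir" -> "rivvydf" -> "RIVVYDF"
  "nls" -> "sln" -> "SLN"
  "iew" -> "wei" -> "WEI"
  "lxfuccsegoxm" -> "mxogesccufxl" -> "MXOGESCCUFXL"
  "wlccaluvoe" -> "eovulacclw" -> "EOVULACCLW"

"WFNYM"; "RIVVYDF"; "SLN"; "WEI"; "MXOGESCCUFXL"; "EOVULACCLW"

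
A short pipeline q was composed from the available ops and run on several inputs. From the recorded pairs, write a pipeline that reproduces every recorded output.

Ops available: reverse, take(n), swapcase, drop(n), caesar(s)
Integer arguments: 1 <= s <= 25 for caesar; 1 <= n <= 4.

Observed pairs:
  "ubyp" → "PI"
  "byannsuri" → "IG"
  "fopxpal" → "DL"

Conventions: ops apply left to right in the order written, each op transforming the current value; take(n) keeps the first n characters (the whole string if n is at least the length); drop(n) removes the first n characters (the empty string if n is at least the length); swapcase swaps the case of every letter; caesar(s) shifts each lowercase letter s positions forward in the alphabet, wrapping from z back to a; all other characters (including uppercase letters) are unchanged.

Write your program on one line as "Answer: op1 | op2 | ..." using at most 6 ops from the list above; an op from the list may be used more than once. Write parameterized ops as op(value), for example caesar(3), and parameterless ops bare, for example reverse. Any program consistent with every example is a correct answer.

reverse | drop(2) | take(2) | caesar(14) | swapcase

Check, running the answer program on each example:
  "ubyp" -> "pybu" -> "bu" -> "bu" -> "pi" -> "PI"
  "byannsuri" -> "irusnnayb" -> "usnnayb" -> "us" -> "ig" -> "IG"
  "fopxpal" -> "lapxpof" -> "pxpof" -> "px" -> "dl" -> "DL"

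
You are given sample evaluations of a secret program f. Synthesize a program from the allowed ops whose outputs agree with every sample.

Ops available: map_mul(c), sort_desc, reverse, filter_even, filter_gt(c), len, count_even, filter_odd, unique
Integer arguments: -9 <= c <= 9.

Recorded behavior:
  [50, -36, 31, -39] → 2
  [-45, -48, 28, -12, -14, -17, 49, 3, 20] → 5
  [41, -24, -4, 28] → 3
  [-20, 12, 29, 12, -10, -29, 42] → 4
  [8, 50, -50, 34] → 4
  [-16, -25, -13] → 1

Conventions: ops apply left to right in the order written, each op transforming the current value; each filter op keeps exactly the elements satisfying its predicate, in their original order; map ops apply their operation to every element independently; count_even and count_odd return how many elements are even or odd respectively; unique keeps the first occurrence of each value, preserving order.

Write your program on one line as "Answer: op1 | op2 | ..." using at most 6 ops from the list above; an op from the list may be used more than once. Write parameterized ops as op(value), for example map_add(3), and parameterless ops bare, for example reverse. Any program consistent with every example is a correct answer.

map_mul(3) | unique | filter_even | sort_desc | len

Check, running the answer program on each example:
  [50, -36, 31, -39] -> [150, -108, 93, -117] -> [150, -108, 93, -117] -> [150, -108] -> [150, -108] -> 2
  [-45, -48, 28, -12, -14, -17, 49, 3, 20] -> [-135, -144, 84, -36, -42, -51, 147, 9, 60] -> [-135, -144, 84, -36, -42, -51, 147, 9, 60] -> [-144, 84, -36, -42, 60] -> [84, 60, -36, -42, -144] -> 5
  [41, -24, -4, 28] -> [123, -72, -12, 84] -> [123, -72, -12, 84] -> [-72, -12, 84] -> [84, -12, -72] -> 3
  [-20, 12, 29, 12, -10, -29, 42] -> [-60, 36, 87, 36, -30, -87, 126] -> [-60, 36, 87, -30, -87, 126] -> [-60, 36, -30, 126] -> [126, 36, -30, -60] -> 4
  [8, 50, -50, 34] -> [24, 150, -150, 102] -> [24, 150, -150, 102] -> [24, 150, -150, 102] -> [150, 102, 24, -150] -> 4
  [-16, -25, -13] -> [-48, -75, -39] -> [-48, -75, -39] -> [-48] -> [-48] -> 1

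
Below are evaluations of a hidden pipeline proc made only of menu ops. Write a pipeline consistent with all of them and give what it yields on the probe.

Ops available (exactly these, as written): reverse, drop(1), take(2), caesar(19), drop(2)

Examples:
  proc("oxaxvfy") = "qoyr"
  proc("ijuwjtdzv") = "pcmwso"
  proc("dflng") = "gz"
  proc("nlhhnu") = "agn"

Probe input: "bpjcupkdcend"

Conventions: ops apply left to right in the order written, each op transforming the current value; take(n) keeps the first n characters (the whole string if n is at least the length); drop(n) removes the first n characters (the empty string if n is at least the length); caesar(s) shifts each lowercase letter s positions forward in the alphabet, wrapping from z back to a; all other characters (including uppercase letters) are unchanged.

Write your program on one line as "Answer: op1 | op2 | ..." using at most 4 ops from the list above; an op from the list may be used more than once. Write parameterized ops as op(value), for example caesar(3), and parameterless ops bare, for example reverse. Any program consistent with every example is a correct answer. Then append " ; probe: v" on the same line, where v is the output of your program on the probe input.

drop(2) | caesar(19) | drop(1) ; probe: "vnidwvxgw"

Check, running the answer program on each example:
  "oxaxvfy" -> "axvfy" -> "tqoyr" -> "qoyr"
  "ijuwjtdzv" -> "uwjtdzv" -> "npcmwso" -> "pcmwso"
  "dflng" -> "lng" -> "egz" -> "gz"
  "nlhhnu" -> "hhnu" -> "aagn" -> "agn"
  probe: "bpjcupkdcend" -> "jcupkdcend" -> "cvnidwvxgw" -> "vnidwvxgw"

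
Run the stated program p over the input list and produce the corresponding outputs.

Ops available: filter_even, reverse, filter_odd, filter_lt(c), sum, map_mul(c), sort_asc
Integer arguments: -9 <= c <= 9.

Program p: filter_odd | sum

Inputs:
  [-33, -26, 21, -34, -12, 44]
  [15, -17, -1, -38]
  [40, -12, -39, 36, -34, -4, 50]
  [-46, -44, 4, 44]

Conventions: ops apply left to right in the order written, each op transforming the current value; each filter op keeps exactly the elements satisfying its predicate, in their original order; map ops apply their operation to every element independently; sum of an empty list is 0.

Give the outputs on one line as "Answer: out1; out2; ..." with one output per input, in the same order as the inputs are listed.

Execution, op by op:
  [-33, -26, 21, -34, -12, 44] -> [-33, 21] -> -12
  [15, -17, -1, -38] -> [15, -17, -1] -> -3
  [40, -12, -39, 36, -34, -4, 50] -> [-39] -> -39
  [-46, -44, 4, 44] -> [] -> 0

-12; -3; -39; 0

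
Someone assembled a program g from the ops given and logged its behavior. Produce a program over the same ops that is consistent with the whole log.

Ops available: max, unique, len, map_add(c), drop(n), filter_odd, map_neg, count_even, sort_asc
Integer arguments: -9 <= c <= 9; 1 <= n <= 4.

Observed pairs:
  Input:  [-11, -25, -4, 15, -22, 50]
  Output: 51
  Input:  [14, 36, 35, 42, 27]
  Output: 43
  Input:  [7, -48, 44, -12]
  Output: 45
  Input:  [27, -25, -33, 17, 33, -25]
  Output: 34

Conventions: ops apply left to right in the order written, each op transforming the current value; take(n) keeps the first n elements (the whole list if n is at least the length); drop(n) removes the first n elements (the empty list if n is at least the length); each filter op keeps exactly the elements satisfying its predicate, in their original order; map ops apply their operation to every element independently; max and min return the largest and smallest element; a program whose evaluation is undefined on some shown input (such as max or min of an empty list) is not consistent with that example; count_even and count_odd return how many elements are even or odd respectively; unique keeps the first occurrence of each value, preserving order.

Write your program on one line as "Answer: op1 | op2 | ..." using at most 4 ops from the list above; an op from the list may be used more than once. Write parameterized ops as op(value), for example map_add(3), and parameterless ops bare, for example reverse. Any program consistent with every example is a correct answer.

unique | map_add(1) | max

Check, running the answer program on each example:
  [-11, -25, -4, 15, -22, 50] -> [-11, -25, -4, 15, -22, 50] -> [-10, -24, -3, 16, -21, 51] -> 51
  [14, 36, 35, 42, 27] -> [14, 36, 35, 42, 27] -> [15, 37, 36, 43, 28] -> 43
  [7, -48, 44, -12] -> [7, -48, 44, -12] -> [8, -47, 45, -11] -> 45
  [27, -25, -33, 17, 33, -25] -> [27, -25, -33, 17, 33] -> [28, -24, -32, 18, 34] -> 34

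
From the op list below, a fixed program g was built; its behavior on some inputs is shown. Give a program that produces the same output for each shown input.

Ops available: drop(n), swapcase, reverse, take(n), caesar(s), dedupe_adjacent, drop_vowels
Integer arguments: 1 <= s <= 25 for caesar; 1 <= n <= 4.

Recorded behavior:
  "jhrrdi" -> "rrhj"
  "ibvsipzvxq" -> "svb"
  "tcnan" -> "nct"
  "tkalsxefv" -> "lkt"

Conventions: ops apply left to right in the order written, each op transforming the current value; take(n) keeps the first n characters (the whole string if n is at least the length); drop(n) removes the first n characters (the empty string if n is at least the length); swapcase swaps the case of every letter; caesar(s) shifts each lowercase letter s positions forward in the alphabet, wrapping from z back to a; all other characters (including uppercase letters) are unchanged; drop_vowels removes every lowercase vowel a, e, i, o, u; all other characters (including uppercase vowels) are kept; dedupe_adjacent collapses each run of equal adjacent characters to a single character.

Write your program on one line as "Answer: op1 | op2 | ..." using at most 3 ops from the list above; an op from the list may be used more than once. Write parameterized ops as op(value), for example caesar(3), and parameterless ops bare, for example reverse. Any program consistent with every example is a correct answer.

take(4) | reverse | drop_vowels

Check, running the answer program on each example:
  "jhrrdi" -> "jhrr" -> "rrhj" -> "rrhj"
  "ibvsipzvxq" -> "ibvs" -> "svbi" -> "svb"
  "tcnan" -> "tcna" -> "anct" -> "nct"
  "tkalsxefv" -> "tkal" -> "lakt" -> "lkt"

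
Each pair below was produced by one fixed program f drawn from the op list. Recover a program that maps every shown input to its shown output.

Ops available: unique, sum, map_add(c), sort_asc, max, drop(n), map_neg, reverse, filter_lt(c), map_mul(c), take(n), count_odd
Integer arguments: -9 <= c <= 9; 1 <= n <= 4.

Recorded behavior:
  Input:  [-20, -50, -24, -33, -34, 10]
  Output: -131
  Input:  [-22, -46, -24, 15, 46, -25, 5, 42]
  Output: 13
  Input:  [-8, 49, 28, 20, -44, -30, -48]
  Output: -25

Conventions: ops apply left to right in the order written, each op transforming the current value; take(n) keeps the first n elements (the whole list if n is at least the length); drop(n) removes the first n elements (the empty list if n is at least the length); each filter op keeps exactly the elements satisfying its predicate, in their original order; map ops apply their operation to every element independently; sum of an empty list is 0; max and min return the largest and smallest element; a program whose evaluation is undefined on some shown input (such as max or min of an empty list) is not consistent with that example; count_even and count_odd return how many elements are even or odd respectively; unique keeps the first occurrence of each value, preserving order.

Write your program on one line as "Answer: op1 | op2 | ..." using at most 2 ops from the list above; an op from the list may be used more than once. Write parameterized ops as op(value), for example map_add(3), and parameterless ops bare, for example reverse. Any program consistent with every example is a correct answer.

drop(1) | sum

Check, running the answer program on each example:
  [-20, -50, -24, -33, -34, 10] -> [-50, -24, -33, -34, 10] -> -131
  [-22, -46, -24, 15, 46, -25, 5, 42] -> [-46, -24, 15, 46, -25, 5, 42] -> 13
  [-8, 49, 28, 20, -44, -30, -48] -> [49, 28, 20, -44, -30, -48] -> -25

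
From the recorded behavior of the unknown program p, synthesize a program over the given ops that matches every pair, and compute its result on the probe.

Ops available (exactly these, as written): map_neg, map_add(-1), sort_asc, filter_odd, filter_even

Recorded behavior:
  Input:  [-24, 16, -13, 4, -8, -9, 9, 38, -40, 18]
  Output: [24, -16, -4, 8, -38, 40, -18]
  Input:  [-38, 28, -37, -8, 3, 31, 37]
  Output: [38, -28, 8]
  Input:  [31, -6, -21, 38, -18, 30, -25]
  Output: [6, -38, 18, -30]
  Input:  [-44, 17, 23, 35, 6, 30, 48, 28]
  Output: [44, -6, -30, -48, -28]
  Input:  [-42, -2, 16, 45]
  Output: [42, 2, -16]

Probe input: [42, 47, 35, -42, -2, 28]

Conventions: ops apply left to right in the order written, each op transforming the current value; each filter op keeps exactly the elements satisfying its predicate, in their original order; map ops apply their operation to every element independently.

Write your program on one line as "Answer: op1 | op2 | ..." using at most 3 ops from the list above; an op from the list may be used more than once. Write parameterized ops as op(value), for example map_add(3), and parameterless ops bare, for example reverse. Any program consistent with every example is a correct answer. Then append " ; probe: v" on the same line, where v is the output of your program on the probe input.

filter_even | map_neg ; probe: [-42, 42, 2, -28]

Check, running the answer program on each example:
  [-24, 16, -13, 4, -8, -9, 9, 38, -40, 18] -> [-24, 16, 4, -8, 38, -40, 18] -> [24, -16, -4, 8, -38, 40, -18]
  [-38, 28, -37, -8, 3, 31, 37] -> [-38, 28, -8] -> [38, -28, 8]
  [31, -6, -21, 38, -18, 30, -25] -> [-6, 38, -18, 30] -> [6, -38, 18, -30]
  [-44, 17, 23, 35, 6, 30, 48, 28] -> [-44, 6, 30, 48, 28] -> [44, -6, -30, -48, -28]
  [-42, -2, 16, 45] -> [-42, -2, 16] -> [42, 2, -16]
  probe: [42, 47, 35, -42, -2, 28] -> [42, -42, -2, 28] -> [-42, 42, 2, -28]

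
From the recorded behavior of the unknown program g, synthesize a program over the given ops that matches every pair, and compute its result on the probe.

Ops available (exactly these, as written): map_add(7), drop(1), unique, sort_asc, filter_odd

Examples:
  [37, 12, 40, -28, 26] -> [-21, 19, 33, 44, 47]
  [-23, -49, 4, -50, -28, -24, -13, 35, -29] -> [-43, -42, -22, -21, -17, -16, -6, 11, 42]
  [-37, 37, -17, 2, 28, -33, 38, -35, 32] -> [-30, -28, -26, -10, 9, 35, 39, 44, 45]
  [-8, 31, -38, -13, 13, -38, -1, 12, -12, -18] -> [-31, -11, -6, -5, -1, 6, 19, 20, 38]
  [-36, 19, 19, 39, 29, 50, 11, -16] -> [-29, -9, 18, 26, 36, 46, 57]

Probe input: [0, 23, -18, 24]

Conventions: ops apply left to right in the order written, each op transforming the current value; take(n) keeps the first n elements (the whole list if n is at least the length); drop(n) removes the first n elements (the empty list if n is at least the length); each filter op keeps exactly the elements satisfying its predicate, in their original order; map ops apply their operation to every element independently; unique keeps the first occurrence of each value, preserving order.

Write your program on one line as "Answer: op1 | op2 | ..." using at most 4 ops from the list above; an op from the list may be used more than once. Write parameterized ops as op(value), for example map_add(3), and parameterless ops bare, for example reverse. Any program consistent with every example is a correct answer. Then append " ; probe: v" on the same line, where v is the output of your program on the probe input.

sort_asc | map_add(7) | unique ; probe: [-11, 7, 30, 31]

Check, running the answer program on each example:
  [37, 12, 40, -28, 26] -> [-28, 12, 26, 37, 40] -> [-21, 19, 33, 44, 47] -> [-21, 19, 33, 44, 47]
  [-23, -49, 4, -50, -28, -24, -13, 35, -29] -> [-50, -49, -29, -28, -24, -23, -13, 4, 35] -> [-43, -42, -22, -21, -17, -16, -6, 11, 42] -> [-43, -42, -22, -21, -17, -16, -6, 11, 42]
  [-37, 37, -17, 2, 28, -33, 38, -35, 32] -> [-37, -35, -33, -17, 2, 28, 32, 37, 38] -> [-30, -28, -26, -10, 9, 35, 39, 44, 45] -> [-30, -28, -26, -10, 9, 35, 39, 44, 45]
  [-8, 31, -38, -13, 13, -38, -1, 12, -12, -18] -> [-38, -38, -18, -13, -12, -8, -1, 12, 13, 31] -> [-31, -31, -11, -6, -5, -1, 6, 19, 20, 38] -> [-31, -11, -6, -5, -1, 6, 19, 20, 38]
  [-36, 19, 19, 39, 29, 50, 11, -16] -> [-36, -16, 11, 19, 19, 29, 39, 50] -> [-29, -9, 18, 26, 26, 36, 46, 57] -> [-29, -9, 18, 26, 36, 46, 57]
  probe: [0, 23, -18, 24] -> [-18, 0, 23, 24] -> [-11, 7, 30, 31] -> [-11, 7, 30, 31]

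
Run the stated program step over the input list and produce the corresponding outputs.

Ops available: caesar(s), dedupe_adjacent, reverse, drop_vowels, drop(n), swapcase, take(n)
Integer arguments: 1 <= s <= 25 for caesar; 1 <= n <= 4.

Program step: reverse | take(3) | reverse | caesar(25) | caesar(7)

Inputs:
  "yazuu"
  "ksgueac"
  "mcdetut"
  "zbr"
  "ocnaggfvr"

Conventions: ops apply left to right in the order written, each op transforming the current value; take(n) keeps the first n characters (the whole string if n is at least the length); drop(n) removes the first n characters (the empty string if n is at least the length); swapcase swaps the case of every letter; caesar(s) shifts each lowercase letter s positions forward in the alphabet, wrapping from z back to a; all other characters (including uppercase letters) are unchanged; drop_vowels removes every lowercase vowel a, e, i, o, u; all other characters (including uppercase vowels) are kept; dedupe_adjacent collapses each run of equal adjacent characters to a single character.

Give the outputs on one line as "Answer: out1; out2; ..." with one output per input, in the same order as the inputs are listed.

"faa"; "kgi"; "zaz"; "fhx"; "lbx"

Execution, op by op:
  "yazuu" -> "uuzay" -> "uuz" -> "zuu" -> "ytt" -> "faa"
  "ksgueac" -> "caeugsk" -> "cae" -> "eac" -> "dzb" -> "kgi"
  "mcdetut" -> "tutedcm" -> "tut" -> "tut" -> "sts" -> "zaz"
  "zbr" -> "rbz" -> "rbz" -> "zbr" -> "yaq" -> "fhx"
  "ocnaggfvr" -> "rvfgganco" -> "rvf" -> "fvr" -> "euq" -> "lbx"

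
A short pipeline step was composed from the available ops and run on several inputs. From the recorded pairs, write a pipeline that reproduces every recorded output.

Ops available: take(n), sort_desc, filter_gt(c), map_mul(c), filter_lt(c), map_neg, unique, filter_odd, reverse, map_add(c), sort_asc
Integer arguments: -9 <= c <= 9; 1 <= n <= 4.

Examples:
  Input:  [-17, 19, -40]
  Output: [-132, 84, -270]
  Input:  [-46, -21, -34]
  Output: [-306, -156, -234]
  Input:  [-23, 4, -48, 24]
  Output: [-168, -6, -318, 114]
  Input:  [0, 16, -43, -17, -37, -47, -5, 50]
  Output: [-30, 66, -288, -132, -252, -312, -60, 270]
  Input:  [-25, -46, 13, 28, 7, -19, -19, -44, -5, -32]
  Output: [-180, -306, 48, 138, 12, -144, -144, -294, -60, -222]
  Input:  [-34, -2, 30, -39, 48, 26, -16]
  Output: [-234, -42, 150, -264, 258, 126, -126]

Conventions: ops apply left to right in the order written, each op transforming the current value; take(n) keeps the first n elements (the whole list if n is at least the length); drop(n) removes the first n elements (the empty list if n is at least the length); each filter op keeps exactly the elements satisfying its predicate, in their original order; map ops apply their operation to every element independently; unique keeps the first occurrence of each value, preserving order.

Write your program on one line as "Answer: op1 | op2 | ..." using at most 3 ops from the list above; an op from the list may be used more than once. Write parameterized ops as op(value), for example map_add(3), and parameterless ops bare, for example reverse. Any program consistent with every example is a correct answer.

map_add(-5) | map_mul(-1) | map_mul(-6)

Check, running the answer program on each example:
  [-17, 19, -40] -> [-22, 14, -45] -> [22, -14, 45] -> [-132, 84, -270]
  [-46, -21, -34] -> [-51, -26, -39] -> [51, 26, 39] -> [-306, -156, -234]
  [-23, 4, -48, 24] -> [-28, -1, -53, 19] -> [28, 1, 53, -19] -> [-168, -6, -318, 114]
  [0, 16, -43, -17, -37, -47, -5, 50] -> [-5, 11, -48, -22, -42, -52, -10, 45] -> [5, -11, 48, 22, 42, 52, 10, -45] -> [-30, 66, -288, -132, -252, -312, -60, 270]
  [-25, -46, 13, 28, 7, -19, -19, -44, -5, -32] -> [-30, -51, 8, 23, 2, -24, -24, -49, -10, -37] -> [30, 51, -8, -23, -2, 24, 24, 49, 10, 37] -> [-180, -306, 48, 138, 12, -144, -144, -294, -60, -222]
  [-34, -2, 30, -39, 48, 26, -16] -> [-39, -7, 25, -44, 43, 21, -21] -> [39, 7, -25, 44, -43, -21, 21] -> [-234, -42, 150, -264, 258, 126, -126]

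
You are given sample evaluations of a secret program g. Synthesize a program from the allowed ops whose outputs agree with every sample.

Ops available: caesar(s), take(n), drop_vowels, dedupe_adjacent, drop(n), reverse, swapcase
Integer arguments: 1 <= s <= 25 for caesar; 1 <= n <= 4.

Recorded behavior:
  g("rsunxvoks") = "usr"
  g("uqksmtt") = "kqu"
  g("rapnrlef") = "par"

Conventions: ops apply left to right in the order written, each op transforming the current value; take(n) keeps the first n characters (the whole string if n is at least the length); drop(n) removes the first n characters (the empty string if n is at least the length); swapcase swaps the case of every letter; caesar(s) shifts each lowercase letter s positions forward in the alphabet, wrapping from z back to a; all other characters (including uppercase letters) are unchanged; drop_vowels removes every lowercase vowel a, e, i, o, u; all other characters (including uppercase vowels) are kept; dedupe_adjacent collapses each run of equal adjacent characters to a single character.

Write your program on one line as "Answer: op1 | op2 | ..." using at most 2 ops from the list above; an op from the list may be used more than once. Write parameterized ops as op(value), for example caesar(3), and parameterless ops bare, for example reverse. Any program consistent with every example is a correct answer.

take(3) | reverse

Check, running the answer program on each example:
  "rsunxvoks" -> "rsu" -> "usr"
  "uqksmtt" -> "uqk" -> "kqu"
  "rapnrlef" -> "rap" -> "par"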